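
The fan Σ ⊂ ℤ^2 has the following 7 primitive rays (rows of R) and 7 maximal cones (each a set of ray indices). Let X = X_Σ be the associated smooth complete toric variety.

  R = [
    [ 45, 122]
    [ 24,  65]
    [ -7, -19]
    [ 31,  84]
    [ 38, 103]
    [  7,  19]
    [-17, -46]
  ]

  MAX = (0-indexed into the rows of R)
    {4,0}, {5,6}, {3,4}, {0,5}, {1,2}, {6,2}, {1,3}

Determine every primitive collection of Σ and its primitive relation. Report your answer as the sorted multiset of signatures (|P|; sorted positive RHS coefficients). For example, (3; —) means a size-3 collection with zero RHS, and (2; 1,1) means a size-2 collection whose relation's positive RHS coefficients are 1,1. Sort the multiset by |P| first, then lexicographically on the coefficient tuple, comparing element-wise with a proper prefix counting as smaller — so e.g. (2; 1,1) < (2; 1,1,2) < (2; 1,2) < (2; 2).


14 collections generate NE(X_Σ); each relation:

  P = {2,5}:  v_{2} + v_{5} = 0  ⟹  sig = (2; —)
  P = {0,2}:  v_{0} + v_{2} = v_{4}  ⟹  sig = (2; 1)
  P = {1,5}:  v_{1} + v_{5} = v_{3}  ⟹  sig = (2; 1)
  P = {1,6}:  v_{1} + v_{6} = v_{5}  ⟹  sig = (2; 1)
  P = {2,3}:  v_{2} + v_{3} = v_{1}  ⟹  sig = (2; 1)
  P = {2,4}:  v_{2} + v_{4} = v_{3}  ⟹  sig = (2; 1)
  P = {3,5}:  v_{3} + v_{5} = v_{4}  ⟹  sig = (2; 1)
  P = {4,5}:  v_{4} + v_{5} = v_{0}  ⟹  sig = (2; 1)
  P = {0,1}:  v_{0} + v_{1} = v_{3} + v_{4}  ⟹  sig = (2; 1,1)
  P = {0,3}:  v_{0} + v_{3} = 2·v_{4}  ⟹  sig = (2; 2)
  P = {1,4}:  v_{1} + v_{4} = 2·v_{3}  ⟹  sig = (2; 2)
  P = {3,6}:  v_{3} + v_{6} = 2·v_{5}  ⟹  sig = (2; 2)
  P = {4,6}:  v_{4} + v_{6} = 3·v_{5}  ⟹  sig = (2; 3)
  P = {0,6}:  v_{0} + v_{6} = 4·v_{5}  ⟹  sig = (2; 4)

Sorted signature multiset PRS(X):
    (2; —)
    (2; 1)
    (2; 1)
    (2; 1)
    (2; 1)
    (2; 1)
    (2; 1)
    (2; 1)
    (2; 1,1)
    (2; 2)
    (2; 2)
    (2; 2)
    (2; 3)
    (2; 4)


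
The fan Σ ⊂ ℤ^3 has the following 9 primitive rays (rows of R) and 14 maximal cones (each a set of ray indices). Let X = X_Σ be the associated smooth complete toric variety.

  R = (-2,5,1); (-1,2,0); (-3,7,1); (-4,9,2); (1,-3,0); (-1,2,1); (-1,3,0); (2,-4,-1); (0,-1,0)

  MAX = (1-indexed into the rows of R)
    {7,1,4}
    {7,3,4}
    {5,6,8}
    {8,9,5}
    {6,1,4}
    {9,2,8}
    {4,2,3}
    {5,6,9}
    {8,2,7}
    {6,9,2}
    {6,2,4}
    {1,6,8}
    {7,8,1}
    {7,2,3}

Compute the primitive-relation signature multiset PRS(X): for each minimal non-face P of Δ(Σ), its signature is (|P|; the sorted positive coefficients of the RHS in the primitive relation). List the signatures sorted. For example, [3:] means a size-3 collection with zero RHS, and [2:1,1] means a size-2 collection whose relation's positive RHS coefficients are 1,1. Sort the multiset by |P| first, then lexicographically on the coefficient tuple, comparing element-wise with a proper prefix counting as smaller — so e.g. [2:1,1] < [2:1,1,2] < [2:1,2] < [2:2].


Primitive collections (18):

  {5,7}:  v_{5} + v_{7} = 0 ; sig = [2:]
  {1,2}:  v_{1} + v_{2} = v_{3} ; sig = [2:1]
  {1,5}:  v_{1} + v_{5} = v_{6} ; sig = [2:1]
  {2,5}:  v_{2} + v_{5} = v_{9} ; sig = [2:1]
  {3,6}:  v_{3} + v_{6} = v_{4} ; sig = [2:1]
  {3,8}:  v_{3} + v_{8} = v_{7} ; sig = [2:1]
  {4,8}:  v_{4} + v_{8} = v_{1} ; sig = [2:1]
  {6,7}:  v_{6} + v_{7} = v_{1} ; sig = [2:1]
  {7,9}:  v_{7} + v_{9} = v_{2} ; sig = [2:1]
  {1,3}:  v_{1} + v_{3} = v_{4} + v_{7} ; sig = [2:1,1]
  {1,9}:  v_{1} + v_{9} = v_{2} + v_{6} ; sig = [2:1,1]
  {3,5}:  v_{3} + v_{5} = v_{2} + v_{6} ; sig = [2:1,1]
  {3,9}:  v_{3} + v_{9} = 2·v_{2} + v_{6} ; sig = [2:1,2]
  {4,5}:  v_{4} + v_{5} = v_{2} + 2·v_{6} ; sig = [2:1,2]
  {4,9}:  v_{4} + v_{9} = 2·v_{2} + 2·v_{6} ; sig = [2:2,2]
  {2,6,8}:  v_{2} + v_{6} + v_{8} = 0 ; sig = [3:]
  {6,8,9}:  v_{6} + v_{8} + v_{9} = v_{5} ; sig = [3:1]
  {2,4,7}:  v_{2} + v_{4} + v_{7} = 2·v_{3} ; sig = [3:2]

Signatures (|P|; sorted positive RHS coefficients), sorted:
    |P|=2: 15 collections, coeffs (), (1), (1), (1), (1), (1), (1), (1), (1), (1,1), (1,1), (1,1), (1,2), (1,2), (2,2)
    |P|=3: 3 collections, coeffs (), (1), (2)


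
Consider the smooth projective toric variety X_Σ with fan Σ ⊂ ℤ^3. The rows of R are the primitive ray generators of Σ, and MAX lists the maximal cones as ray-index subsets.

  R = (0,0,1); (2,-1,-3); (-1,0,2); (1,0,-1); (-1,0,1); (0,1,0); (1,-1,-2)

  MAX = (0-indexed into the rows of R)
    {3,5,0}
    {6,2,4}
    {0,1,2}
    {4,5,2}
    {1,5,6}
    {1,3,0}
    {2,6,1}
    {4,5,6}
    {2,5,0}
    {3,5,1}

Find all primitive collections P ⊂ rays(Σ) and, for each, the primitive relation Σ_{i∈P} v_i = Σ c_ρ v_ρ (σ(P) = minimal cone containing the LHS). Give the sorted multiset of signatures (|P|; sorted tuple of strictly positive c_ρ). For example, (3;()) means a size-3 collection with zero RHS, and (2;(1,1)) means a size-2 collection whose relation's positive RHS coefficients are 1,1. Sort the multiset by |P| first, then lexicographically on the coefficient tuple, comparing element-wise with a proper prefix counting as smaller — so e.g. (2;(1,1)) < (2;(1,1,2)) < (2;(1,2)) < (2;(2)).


Primitive collections (9):

  • {3,4}:  v_{3} + v_{4} = 0  ⟹  sig = (2;())
  • {0,4}:  v_{0} + v_{4} = v_{2}  ⟹  sig = (2;(1))
  • {1,4}:  v_{1} + v_{4} = v_{6}  ⟹  sig = (2;(1))
  • {2,3}:  v_{2} + v_{3} = v_{0}  ⟹  sig = (2;(1))
  • {3,6}:  v_{3} + v_{6} = v_{1}  ⟹  sig = (2;(1))
  • {0,6}:  v_{0} + v_{6} = v_{1} + v_{2}  ⟹  sig = (2;(1,1))
  • {2,5,6}:  v_{2} + v_{5} + v_{6} = 0  ⟹  sig = (3;())
  • {1,2,5}:  v_{1} + v_{2} + v_{5} = v_{3}  ⟹  sig = (3;(1))
  • {0,1,5}:  v_{0} + v_{1} + v_{5} = 2·v_{3}  ⟹  sig = (3;(2))

so the primitive-relation signature multiset is
[(2;()), (2;(1)), (2;(1)), (2;(1)), (2;(1)), (2;(1,1)), (3;()), (3;(1)), (3;(2))]


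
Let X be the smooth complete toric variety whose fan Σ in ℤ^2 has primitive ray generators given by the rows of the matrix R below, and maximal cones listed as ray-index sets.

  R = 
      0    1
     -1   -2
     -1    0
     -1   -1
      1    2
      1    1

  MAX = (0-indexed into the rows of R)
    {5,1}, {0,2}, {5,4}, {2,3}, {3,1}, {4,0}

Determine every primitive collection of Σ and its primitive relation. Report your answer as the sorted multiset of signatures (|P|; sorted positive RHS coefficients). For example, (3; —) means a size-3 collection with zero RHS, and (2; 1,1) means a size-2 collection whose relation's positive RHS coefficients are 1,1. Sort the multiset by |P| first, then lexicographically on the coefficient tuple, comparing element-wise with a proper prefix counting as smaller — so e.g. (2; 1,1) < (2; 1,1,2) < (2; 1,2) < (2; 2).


Primitive collections (9):

  P={1,4}:  v_{1} + v_{4} = 0  ⟹  sig = (2; —)
  P={3,5}:  v_{3} + v_{5} = 0  ⟹  sig = (2; —)
  P={0,1}:  v_{0} + v_{1} = v_{3}  ⟹  sig = (2; 1)
  P={0,3}:  v_{0} + v_{3} = v_{2}  ⟹  sig = (2; 1)
  P={0,5}:  v_{0} + v_{5} = v_{4}  ⟹  sig = (2; 1)
  P={2,5}:  v_{2} + v_{5} = v_{0}  ⟹  sig = (2; 1)
  P={3,4}:  v_{3} + v_{4} = v_{0}  ⟹  sig = (2; 1)
  P={1,2}:  v_{1} + v_{2} = 2·v_{3}  ⟹  sig = (2; 2)
  P={2,4}:  v_{2} + v_{4} = 2·v_{0}  ⟹  sig = (2; 2)

Signatures (|P|; sorted positive RHS coefficients), sorted:
[(2; —), (2; —), (2; 1), (2; 1), (2; 1), (2; 1), (2; 1), (2; 2), (2; 2)]


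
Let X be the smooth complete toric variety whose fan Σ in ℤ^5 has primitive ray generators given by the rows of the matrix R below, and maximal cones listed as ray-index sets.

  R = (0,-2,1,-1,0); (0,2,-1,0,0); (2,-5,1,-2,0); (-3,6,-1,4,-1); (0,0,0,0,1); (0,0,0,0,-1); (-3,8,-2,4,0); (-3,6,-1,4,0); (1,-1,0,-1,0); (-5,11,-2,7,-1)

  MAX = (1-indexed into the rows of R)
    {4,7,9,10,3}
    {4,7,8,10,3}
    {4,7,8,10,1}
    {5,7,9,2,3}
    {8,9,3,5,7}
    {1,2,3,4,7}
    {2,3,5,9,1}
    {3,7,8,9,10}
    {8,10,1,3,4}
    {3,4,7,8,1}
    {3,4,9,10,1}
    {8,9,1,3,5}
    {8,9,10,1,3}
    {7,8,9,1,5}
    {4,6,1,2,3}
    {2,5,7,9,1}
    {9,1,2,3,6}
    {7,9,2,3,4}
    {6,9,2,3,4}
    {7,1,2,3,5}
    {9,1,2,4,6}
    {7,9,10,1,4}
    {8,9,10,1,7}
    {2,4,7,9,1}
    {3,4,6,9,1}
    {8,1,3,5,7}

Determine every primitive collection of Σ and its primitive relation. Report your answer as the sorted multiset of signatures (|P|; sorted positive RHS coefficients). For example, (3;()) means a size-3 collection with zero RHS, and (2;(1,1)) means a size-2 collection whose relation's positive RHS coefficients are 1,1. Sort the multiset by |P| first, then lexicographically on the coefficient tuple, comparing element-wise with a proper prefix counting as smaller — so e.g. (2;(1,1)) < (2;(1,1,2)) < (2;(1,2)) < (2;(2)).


Δ(Σ) — 10 vertices, 12 min non-faces:

  P={5,6}:  v_{5} + v_{6} = 0 — sig = (2;())
  P={2,8}:  v_{2} + v_{8} = v_{7} — sig = (2;(1))
  P={4,5}:  v_{4} + v_{5} = v_{8} — sig = (2;(1))
  P={6,8}:  v_{6} + v_{8} = v_{4} — sig = (2;(1))
  P={6,7}:  v_{6} + v_{7} = v_{2} + v_{4} — sig = (2;(1,1))
  P={2,10}:  v_{2} + v_{10} = v_{4} + v_{7} + v_{9} — sig = (2;(1,1,1))
  P={5,10}:  v_{5} + v_{10} = 2·v_{8} + v_{9} — sig = (2;(1,2))
  P={6,10}:  v_{6} + v_{10} = 2·v_{4} + v_{9} — sig = (2;(1,2))
  P={4,8,9}:  v_{4} + v_{8} + v_{9} = v_{10} — sig = (3;(1))
  P={1,3,7,9}:  v_{1} + v_{3} + v_{7} + v_{9} = 0 — sig = (4;())
  P={1,3,7,10}:  v_{1} + v_{3} + v_{7} + v_{10} = v_{4} + v_{8} — sig = (4;(1,1))
  P={1,2,3,4,9}:  v_{1} + v_{2} + v_{3} + v_{4} + v_{9} = v_{6} — sig = (5;(1))

Sorted signature multiset PRS(X):
    (2;())
    (2;(1))
    (2;(1))
    (2;(1))
    (2;(1,1))
    (2;(1,1,1))
    (2;(1,2))
    (2;(1,2))
    (3;(1))
    (4;())
    (4;(1,1))
    (5;(1))


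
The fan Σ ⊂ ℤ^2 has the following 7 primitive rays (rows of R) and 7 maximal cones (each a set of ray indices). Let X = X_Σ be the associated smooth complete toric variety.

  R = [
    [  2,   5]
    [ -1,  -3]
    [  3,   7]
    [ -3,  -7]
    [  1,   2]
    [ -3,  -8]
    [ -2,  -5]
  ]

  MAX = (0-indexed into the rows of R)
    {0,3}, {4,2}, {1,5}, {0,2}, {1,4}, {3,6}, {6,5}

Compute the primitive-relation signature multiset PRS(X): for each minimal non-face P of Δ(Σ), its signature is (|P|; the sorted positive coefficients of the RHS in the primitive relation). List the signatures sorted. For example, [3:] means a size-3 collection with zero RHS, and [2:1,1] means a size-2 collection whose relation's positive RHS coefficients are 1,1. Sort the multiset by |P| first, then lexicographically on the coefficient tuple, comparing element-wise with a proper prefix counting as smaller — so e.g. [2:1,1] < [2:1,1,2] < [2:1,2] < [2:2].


Minimal non-faces — 14 found among 7 rays, 7 max cones:

  P={0,6}:  v_{0} + v_{6} = 0 — sig = [2:]
  P={2,3}:  v_{2} + v_{3} = 0 — sig = [2:]
  P={0,1}:  v_{0} + v_{1} = v_{4} — sig = [2:1]
  P={0,4}:  v_{0} + v_{4} = v_{2} — sig = [2:1]
  P={0,5}:  v_{0} + v_{5} = v_{1} — sig = [2:1]
  P={1,6}:  v_{1} + v_{6} = v_{5} — sig = [2:1]
  P={2,6}:  v_{2} + v_{6} = v_{4} — sig = [2:1]
  P={3,4}:  v_{3} + v_{4} = v_{6} — sig = [2:1]
  P={4,6}:  v_{4} + v_{6} = v_{1} — sig = [2:1]
  P={2,5}:  v_{2} + v_{5} = v_{1} + v_{4} — sig = [2:1,1]
  P={1,2}:  v_{1} + v_{2} = 2·v_{4} — sig = [2:2]
  P={1,3}:  v_{1} + v_{3} = 2·v_{6} — sig = [2:2]
  P={4,5}:  v_{4} + v_{5} = 2·v_{1} — sig = [2:2]
  P={3,5}:  v_{3} + v_{5} = 3·v_{6} — sig = [2:3]

so the primitive-relation signature multiset is
    |P|=2: 14 collections, coeffs (), (), (1), (1), (1), (1), (1), (1), (1), (1,1), (2), (2), (2), (3)


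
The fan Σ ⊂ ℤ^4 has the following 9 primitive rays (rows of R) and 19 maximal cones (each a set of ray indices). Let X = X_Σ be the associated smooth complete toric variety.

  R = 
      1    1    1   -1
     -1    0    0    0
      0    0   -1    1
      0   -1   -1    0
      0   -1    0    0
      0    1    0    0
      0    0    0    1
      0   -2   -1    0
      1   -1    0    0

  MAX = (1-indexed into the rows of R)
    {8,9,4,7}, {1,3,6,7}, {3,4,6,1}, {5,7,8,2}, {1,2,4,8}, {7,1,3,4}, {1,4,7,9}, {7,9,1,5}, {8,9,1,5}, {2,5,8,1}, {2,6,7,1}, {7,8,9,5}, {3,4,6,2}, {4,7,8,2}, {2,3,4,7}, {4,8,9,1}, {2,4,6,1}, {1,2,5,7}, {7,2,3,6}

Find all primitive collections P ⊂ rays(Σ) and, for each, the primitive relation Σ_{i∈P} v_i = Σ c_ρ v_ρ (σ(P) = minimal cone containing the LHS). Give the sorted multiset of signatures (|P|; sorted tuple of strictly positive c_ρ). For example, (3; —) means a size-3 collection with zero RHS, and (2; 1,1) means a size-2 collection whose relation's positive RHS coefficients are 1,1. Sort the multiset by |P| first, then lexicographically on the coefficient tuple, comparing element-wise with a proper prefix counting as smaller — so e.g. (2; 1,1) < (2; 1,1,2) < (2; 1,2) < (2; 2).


|primitive collections| = 12. Relations:

  • {5,6}:  v_{5} + v_{6} = 0  so sig = (2; —)
  • {2,9}:  v_{2} + v_{9} = v_{5}  so sig = (2; 1)
  • {4,5}:  v_{4} + v_{5} = v_{8}  so sig = (2; 1)
  • {6,8}:  v_{6} + v_{8} = v_{4}  so sig = (2; 1)
  • {3,5}:  v_{3} + v_{5} = v_{4} + v_{7}  so sig = (2; 1,1)
  • {6,9}:  v_{6} + v_{9} = v_{1} + v_{4} + v_{7}  so sig = (2; 1,1,1)
  • {3,8}:  v_{3} + v_{8} = 2·v_{4} + v_{7}  so sig = (2; 1,2)
  • {3,9}:  v_{3} + v_{9} = v_{1} + 2·v_{4} + 2·v_{7}  so sig = (2; 1,2,2)
  • {1,2,3}:  v_{1} + v_{2} + v_{3} = v_{6}  so sig = (3; 1)
  • {1,7,8}:  v_{1} + v_{7} + v_{8} = v_{9}  so sig = (3; 1)
  • {4,6,7}:  v_{4} + v_{6} + v_{7} = v_{3}  so sig = (3; 1)
  • {1,2,4,7}:  v_{1} + v_{2} + v_{4} + v_{7} = 0  so sig = (4; —)

so the primitive-relation signature multiset is
{ (2; —),  (2; 1) ×3,  (2; 1,1),  (2; 1,1,1),  (2; 1,2),  (2; 1,2,2),  (3; 1) ×3,  (4; —) }


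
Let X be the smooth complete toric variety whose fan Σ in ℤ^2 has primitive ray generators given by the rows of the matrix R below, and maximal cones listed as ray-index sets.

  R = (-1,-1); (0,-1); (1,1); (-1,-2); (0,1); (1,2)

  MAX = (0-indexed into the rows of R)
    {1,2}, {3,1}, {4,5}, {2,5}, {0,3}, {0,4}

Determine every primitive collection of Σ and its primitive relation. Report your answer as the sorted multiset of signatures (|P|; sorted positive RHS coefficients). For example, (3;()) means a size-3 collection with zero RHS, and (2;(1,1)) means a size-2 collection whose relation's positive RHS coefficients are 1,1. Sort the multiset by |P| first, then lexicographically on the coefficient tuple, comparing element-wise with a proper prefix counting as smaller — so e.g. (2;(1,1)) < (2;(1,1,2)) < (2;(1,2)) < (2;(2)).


Δ(Σ) — 6 vertices, 9 min non-faces:

  P={0,2}:  v_{0} + v_{2} = 0  ⟹  sig = (2;())
  P={1,4}:  v_{1} + v_{4} = 0  ⟹  sig = (2;())
  P={3,5}:  v_{3} + v_{5} = 0  ⟹  sig = (2;())
  P={0,1}:  v_{0} + v_{1} = v_{3}  ⟹  sig = (2;(1))
  P={0,5}:  v_{0} + v_{5} = v_{4}  ⟹  sig = (2;(1))
  P={1,5}:  v_{1} + v_{5} = v_{2}  ⟹  sig = (2;(1))
  P={2,3}:  v_{2} + v_{3} = v_{1}  ⟹  sig = (2;(1))
  P={2,4}:  v_{2} + v_{4} = v_{5}  ⟹  sig = (2;(1))
  P={3,4}:  v_{3} + v_{4} = v_{0}  ⟹  sig = (2;(1))

so the primitive-relation signature multiset is
[(2;()), (2;()), (2;()), (2;(1)), (2;(1)), (2;(1)), (2;(1)), (2;(1)), (2;(1))]


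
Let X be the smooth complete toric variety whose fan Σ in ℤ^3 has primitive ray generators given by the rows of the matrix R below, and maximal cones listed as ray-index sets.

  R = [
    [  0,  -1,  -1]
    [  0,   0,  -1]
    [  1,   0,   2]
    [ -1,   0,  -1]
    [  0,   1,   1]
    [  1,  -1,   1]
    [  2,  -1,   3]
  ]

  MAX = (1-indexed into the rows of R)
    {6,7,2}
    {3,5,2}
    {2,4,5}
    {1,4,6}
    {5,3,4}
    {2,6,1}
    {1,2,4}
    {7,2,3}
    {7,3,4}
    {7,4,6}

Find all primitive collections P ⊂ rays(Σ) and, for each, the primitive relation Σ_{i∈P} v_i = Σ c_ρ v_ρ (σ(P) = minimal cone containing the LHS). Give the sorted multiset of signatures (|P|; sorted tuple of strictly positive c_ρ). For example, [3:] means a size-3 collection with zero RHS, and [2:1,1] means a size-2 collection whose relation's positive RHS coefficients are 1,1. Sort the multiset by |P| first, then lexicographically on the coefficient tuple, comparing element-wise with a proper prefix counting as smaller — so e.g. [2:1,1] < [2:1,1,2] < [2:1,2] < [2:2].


|primitive collections| = 9. Relations:

  {1,5}:  v_{1} + v_{5} = 0  →  sig = [2:]
  {1,3}:  v_{1} + v_{3} = v_{6}  →  sig = [2:1]
  {3,6}:  v_{3} + v_{6} = v_{7}  →  sig = [2:1]
  {5,6}:  v_{5} + v_{6} = v_{3}  →  sig = [2:1]
  {1,7}:  v_{1} + v_{7} = 2·v_{6}  →  sig = [2:2]
  {5,7}:  v_{5} + v_{7} = 2·v_{3}  →  sig = [2:2]
  {2,3,4}:  v_{2} + v_{3} + v_{4} = 0  →  sig = [3:]
  {2,4,6}:  v_{2} + v_{4} + v_{6} = v_{1}  →  sig = [3:1]
  {2,4,7}:  v_{2} + v_{4} + v_{7} = v_{6}  →  sig = [3:1]

Hence PRS(X_Σ) =
    |P|=2: 6 collections, coeffs (), (1), (1), (1), (2), (2)
    |P|=3: 3 collections, coeffs (), (1), (1)


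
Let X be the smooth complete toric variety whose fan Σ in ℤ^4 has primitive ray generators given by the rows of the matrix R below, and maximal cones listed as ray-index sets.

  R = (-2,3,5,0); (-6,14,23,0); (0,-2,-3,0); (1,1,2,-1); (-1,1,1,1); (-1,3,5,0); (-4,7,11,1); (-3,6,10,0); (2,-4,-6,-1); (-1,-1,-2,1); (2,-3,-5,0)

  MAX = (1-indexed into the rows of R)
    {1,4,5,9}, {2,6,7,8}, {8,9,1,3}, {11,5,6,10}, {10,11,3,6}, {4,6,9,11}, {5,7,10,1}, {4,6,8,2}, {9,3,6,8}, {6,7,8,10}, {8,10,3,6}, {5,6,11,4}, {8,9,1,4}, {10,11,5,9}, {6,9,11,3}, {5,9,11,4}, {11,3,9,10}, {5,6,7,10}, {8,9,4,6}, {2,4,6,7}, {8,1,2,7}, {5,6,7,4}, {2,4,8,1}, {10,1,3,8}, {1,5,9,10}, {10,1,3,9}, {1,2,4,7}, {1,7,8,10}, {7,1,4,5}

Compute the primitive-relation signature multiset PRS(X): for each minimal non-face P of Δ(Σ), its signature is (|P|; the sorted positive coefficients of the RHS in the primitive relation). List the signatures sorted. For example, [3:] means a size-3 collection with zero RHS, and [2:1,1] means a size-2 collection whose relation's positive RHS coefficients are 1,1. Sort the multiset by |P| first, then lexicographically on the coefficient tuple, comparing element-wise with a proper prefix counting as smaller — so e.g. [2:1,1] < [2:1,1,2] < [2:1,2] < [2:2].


Σ has 19 primitive collections:

  P = {1,11}:  v_{1} + v_{11} = 0  ⟹  sig = [2:]
  P = {4,10}:  v_{4} + v_{10} = 0  ⟹  sig = [2:]
  P = {1,6}:  v_{1} + v_{6} = v_{8}  ⟹  sig = [2:1]
  P = {3,5}:  v_{3} + v_{5} = v_{10}  ⟹  sig = [2:1]
  P = {5,8}:  v_{5} + v_{8} = v_{7}  ⟹  sig = [2:1]
  P = {7,9}:  v_{7} + v_{9} = v_{1}  ⟹  sig = [2:1]
  P = {8,11}:  v_{8} + v_{11} = v_{6}  ⟹  sig = [2:1]
  P = {2,10}:  v_{2} + v_{10} = v_{7} + v_{8}  ⟹  sig = [2:1,1]
  P = {3,4}:  v_{3} + v_{4} = v_{6} + v_{9}  ⟹  sig = [2:1,1]
  P = {3,7}:  v_{3} + v_{7} = v_{8} + v_{10}  ⟹  sig = [2:1,1]
  P = {7,11}:  v_{7} + v_{11} = v_{5} + v_{6}  ⟹  sig = [2:1,1]
  P = {2,9}:  v_{2} + v_{9} = v_{1} + v_{4} + v_{8}  ⟹  sig = [2:1,1,1]
  P = {2,11}:  v_{2} + v_{11} = v_{4} + v_{6} + v_{7}  ⟹  sig = [2:1,1,1]
  P = {2,5}:  v_{2} + v_{5} = v_{4} + 2·v_{7}  ⟹  sig = [2:1,2]
  P = {2,3}:  v_{2} + v_{3} = 2·v_{8}  ⟹  sig = [2:2]
  P = {5,6,9}:  v_{5} + v_{6} + v_{9} = 0  ⟹  sig = [3:]
  P = {4,7,8}:  v_{4} + v_{7} + v_{8} = v_{2}  ⟹  sig = [3:1]
  P = {6,9,10}:  v_{6} + v_{9} + v_{10} = v_{3}  ⟹  sig = [3:1]
  P = {8,9,10}:  v_{8} + v_{9} + v_{10} = v_{1} + v_{3}  ⟹  sig = [3:1,1]

Hence PRS(X_Σ) =
{ [2:] ×2,  [2:1] ×5,  [2:1,1] ×4,  [2:1,1,1] ×2,  [2:1,2],  [2:2],  [3:],  [3:1] ×2,  [3:1,1] }


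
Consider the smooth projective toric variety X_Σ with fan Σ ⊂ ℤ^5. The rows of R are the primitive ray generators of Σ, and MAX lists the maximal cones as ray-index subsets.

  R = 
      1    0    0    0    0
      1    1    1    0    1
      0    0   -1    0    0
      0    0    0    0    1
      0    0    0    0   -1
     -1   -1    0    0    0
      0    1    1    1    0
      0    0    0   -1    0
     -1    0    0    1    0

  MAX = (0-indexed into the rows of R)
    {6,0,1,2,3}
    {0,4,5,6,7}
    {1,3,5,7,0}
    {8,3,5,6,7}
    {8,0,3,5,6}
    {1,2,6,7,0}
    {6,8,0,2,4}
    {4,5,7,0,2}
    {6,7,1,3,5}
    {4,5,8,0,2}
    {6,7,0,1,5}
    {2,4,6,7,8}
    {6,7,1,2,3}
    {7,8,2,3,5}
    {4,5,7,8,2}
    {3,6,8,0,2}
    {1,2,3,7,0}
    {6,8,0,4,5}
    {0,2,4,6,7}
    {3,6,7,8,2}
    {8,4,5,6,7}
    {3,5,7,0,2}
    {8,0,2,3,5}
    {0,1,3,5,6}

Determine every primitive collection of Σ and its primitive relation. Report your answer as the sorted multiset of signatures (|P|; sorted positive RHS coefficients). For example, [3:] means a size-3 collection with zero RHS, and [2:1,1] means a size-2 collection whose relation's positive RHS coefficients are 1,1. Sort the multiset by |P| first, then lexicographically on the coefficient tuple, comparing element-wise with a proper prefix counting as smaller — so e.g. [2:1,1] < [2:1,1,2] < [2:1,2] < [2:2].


Δ(Σ) — 9 vertices, 7 min non-faces:

  {3,4}:  v_{3} + v_{4} = 0  so sig = [2:]
  {1,8}:  v_{1} + v_{8} = v_{3} + v_{6}  so sig = [2:1,1]
  {1,4}:  v_{1} + v_{4} = v_{0} + v_{6} + v_{7}  so sig = [2:1,1,1]
  {0,7,8}:  v_{0} + v_{7} + v_{8} = 0  so sig = [3:]
  {1,2,5}:  v_{1} + v_{2} + v_{5} = v_{3}  so sig = [3:1]
  {2,5,6}:  v_{2} + v_{5} + v_{6} = v_{8}  so sig = [3:1]
  {0,3,6,7}:  v_{0} + v_{3} + v_{6} + v_{7} = v_{1}  so sig = [4:1]

Signatures (|P|; sorted positive RHS coefficients), sorted:
[[2:], [2:1,1], [2:1,1,1], [3:], [3:1], [3:1], [4:1]]


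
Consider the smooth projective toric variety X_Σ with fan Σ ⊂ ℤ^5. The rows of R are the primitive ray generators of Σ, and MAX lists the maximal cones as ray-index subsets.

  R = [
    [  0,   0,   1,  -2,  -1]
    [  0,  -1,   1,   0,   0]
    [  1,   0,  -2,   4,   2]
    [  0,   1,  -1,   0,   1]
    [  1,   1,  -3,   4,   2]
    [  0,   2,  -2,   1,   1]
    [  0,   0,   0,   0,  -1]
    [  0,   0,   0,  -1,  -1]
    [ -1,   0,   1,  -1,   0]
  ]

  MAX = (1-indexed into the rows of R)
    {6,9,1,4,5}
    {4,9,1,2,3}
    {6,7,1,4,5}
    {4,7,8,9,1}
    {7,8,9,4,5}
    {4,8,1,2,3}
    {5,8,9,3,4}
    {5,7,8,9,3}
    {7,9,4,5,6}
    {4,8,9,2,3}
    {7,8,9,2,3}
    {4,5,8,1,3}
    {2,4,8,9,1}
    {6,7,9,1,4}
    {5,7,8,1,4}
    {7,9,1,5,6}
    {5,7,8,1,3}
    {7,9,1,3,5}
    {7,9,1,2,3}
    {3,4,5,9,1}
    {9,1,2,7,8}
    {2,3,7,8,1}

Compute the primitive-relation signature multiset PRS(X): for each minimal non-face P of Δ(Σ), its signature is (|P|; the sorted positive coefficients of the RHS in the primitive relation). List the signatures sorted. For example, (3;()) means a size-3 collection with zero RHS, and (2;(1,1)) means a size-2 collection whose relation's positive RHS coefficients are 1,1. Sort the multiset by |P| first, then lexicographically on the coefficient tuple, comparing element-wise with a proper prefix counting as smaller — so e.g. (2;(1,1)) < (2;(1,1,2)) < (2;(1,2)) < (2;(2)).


Primitive collections (9):

  P = {2,5}:  v_{2} + v_{5} = v_{3}  so sig = (2;(1))
  P = {2,6}:  v_{2} + v_{6} = v_{1} + v_{5} + v_{9}  so sig = (2;(1,1,1))
  P = {3,6}:  v_{3} + v_{6} = v_{1} + 2·v_{5} + v_{9}  so sig = (2;(1,1,2))
  P = {6,8}:  v_{6} + v_{8} = 2·v_{4} + 2·v_{7}  so sig = (2;(2,2))
  P = {2,4,7}:  v_{2} + v_{4} + v_{7} = 0  so sig = (3;())
  P = {3,4,7}:  v_{3} + v_{4} + v_{7} = v_{5}  so sig = (3;(1))
  P = {1,3,8,9}:  v_{1} + v_{3} + v_{8} + v_{9} = 0  so sig = (4;())
  P = {1,5,8,9}:  v_{1} + v_{5} + v_{8} + v_{9} = v_{4} + v_{7}  so sig = (4;(1,1))
  P = {1,4,5,7,9}:  v_{1} + v_{4} + v_{5} + v_{7} + v_{9} = v_{6}  so sig = (5;(1))

Signatures (|P|; sorted positive RHS coefficients), sorted:
{ (2;(1)),  (2;(1,1,1)),  (2;(1,1,2)),  (2;(2,2)),  (3;()),  (3;(1)),  (4;()),  (4;(1,1)),  (5;(1)) }


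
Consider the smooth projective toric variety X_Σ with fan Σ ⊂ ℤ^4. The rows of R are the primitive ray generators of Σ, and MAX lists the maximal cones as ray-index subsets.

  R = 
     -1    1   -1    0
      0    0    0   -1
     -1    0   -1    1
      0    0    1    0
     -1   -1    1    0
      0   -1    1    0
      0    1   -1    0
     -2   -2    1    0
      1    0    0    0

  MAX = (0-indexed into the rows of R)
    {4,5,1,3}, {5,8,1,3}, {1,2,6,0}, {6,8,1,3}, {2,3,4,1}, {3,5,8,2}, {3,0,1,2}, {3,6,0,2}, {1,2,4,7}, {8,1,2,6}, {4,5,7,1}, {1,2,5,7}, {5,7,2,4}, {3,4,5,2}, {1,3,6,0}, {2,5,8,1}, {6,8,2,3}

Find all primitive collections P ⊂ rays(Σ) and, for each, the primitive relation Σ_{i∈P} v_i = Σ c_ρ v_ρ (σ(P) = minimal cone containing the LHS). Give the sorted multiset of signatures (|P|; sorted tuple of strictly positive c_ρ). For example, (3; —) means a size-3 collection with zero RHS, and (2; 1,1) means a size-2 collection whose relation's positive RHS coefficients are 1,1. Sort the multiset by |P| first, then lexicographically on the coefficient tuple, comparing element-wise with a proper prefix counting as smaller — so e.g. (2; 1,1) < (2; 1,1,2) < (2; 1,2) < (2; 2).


Primitive collections (14):

  • {5,6}:  v_{5} + v_{6} = 0  →  sig = (2; —)
  • {0,8}:  v_{0} + v_{8} = v_{6}  →  sig = (2; 1)
  • {4,8}:  v_{4} + v_{8} = v_{5}  →  sig = (2; 1)
  • {0,5}:  v_{0} + v_{5} = v_{1} + v_{2} + v_{3}  →  sig = (2; 1,1,1)
  • {4,6}:  v_{4} + v_{6} = v_{1} + v_{2} + v_{3}  →  sig = (2; 1,1,1)
  • {6,7}:  v_{6} + v_{7} = v_{1} + v_{2} + v_{4}  →  sig = (2; 1,1,1)
  • {7,8}:  v_{7} + v_{8} = v_{1} + v_{2} + 2·v_{5}  →  sig = (2; 1,1,2)
  • {0,7}:  v_{0} + v_{7} = 2·v_{1} + 2·v_{2} + v_{3} + v_{4}  →  sig = (2; 1,1,2,2)
  • {3,7}:  v_{3} + v_{7} = 2·v_{4}  →  sig = (2; 2)
  • {0,4}:  v_{0} + v_{4} = 2·v_{1} + 2·v_{2} + 2·v_{3}  →  sig = (2; 2,2,2)
  • {1,2,3,8}:  v_{1} + v_{2} + v_{3} + v_{8} = 0  →  sig = (4; —)
  • {1,2,3,5}:  v_{1} + v_{2} + v_{3} + v_{5} = v_{4}  →  sig = (4; 1)
  • {1,2,3,6}:  v_{1} + v_{2} + v_{3} + v_{6} = v_{0}  →  sig = (4; 1)
  • {1,2,4,5}:  v_{1} + v_{2} + v_{4} + v_{5} = v_{7}  →  sig = (4; 1)

Signatures (|P|; sorted positive RHS coefficients), sorted:
{ (2; —),  (2; 1) ×2,  (2; 1,1,1) ×3,  (2; 1,1,2),  (2; 1,1,2,2),  (2; 2),  (2; 2,2,2),  (4; —),  (4; 1) ×3 }


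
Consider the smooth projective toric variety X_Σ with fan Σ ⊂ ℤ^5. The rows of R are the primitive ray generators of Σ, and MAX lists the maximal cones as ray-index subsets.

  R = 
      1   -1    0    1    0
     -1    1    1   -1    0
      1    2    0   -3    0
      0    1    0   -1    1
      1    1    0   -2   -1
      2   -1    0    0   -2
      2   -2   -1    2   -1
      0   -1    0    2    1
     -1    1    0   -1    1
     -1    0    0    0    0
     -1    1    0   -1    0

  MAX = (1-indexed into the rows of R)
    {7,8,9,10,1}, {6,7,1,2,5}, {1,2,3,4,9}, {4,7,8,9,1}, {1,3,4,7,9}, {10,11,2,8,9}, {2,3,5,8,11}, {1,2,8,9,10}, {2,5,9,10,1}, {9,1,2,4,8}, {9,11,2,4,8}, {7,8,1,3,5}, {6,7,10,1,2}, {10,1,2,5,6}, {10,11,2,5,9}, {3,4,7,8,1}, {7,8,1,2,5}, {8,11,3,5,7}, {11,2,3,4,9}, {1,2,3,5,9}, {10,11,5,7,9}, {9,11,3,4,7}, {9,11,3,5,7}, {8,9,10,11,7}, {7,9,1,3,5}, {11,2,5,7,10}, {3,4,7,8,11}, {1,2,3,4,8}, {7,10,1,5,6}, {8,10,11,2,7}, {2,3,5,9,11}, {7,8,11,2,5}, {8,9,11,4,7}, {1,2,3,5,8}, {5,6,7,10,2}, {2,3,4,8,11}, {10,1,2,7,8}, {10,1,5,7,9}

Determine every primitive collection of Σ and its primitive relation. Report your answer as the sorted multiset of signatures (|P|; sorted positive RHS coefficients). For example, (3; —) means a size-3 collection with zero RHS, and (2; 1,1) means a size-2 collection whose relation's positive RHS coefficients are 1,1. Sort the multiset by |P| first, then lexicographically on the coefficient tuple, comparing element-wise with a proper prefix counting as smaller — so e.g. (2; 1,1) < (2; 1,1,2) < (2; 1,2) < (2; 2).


Δ(Σ) — 11 vertices, 16 min non-faces:

  P={1,11}:  v_{1} + v_{11} = 0  ⇒ sig = (2; —)
  P={4,5}:  v_{4} + v_{5} = v_{3}  ⇒ sig = (2; 1)
  P={4,10}:  v_{4} + v_{10} = v_{9}  ⇒ sig = (2; 1)
  P={3,10}:  v_{3} + v_{10} = v_{5} + v_{9}  ⇒ sig = (2; 1,1)
  P={4,6}:  v_{4} + v_{6} = v_{1} + v_{5}  ⇒ sig = (2; 1,1)
  P={6,8}:  v_{6} + v_{8} = v_{1} + v_{2} + v_{7}  ⇒ sig = (2; 1,1,1)
  P={6,9}:  v_{6} + v_{9} = v_{1} + v_{5} + v_{10}  ⇒ sig = (2; 1,1,1)
  P={6,11}:  v_{6} + v_{11} = v_{2} + v_{5} + v_{7} + v_{10}  ⇒ sig = (2; 1,1,1,1)
  P={3,6}:  v_{3} + v_{6} = v_{1} + 2·v_{5}  ⇒ sig = (2; 1,2)
  P={2,7,9}:  v_{2} + v_{7} + v_{9} = 0  ⇒ sig = (3; —)
  P={5,8,10}:  v_{5} + v_{8} + v_{10} = 0  ⇒ sig = (3; —)
  P={5,8,9}:  v_{5} + v_{8} + v_{9} = v_{4}  ⇒ sig = (3; 1)
  P={2,4,7}:  v_{2} + v_{4} + v_{7} = v_{5} + v_{8}  ⇒ sig = (3; 1,1)
  P={2,3,7}:  v_{2} + v_{3} + v_{7} = 2·v_{5} + v_{8}  ⇒ sig = (3; 1,2)
  P={3,8,9}:  v_{3} + v_{8} + v_{9} = 2·v_{4}  ⇒ sig = (3; 2)
  P={1,2,5,7,10}:  v_{1} + v_{2} + v_{5} + v_{7} + v_{10} = v_{6}  ⇒ sig = (5; 1)

Hence PRS(X_Σ) =
    |P|=2: 9 collections, coeffs (), (1), (1), (1,1), (1,1), (1,1,1), (1,1,1), (1,1,1,1), (1,2)
    |P|=3: 6 collections, coeffs (), (), (1), (1,1), (1,2), (2)
    |P|=5: 1 collection, coeffs (1)


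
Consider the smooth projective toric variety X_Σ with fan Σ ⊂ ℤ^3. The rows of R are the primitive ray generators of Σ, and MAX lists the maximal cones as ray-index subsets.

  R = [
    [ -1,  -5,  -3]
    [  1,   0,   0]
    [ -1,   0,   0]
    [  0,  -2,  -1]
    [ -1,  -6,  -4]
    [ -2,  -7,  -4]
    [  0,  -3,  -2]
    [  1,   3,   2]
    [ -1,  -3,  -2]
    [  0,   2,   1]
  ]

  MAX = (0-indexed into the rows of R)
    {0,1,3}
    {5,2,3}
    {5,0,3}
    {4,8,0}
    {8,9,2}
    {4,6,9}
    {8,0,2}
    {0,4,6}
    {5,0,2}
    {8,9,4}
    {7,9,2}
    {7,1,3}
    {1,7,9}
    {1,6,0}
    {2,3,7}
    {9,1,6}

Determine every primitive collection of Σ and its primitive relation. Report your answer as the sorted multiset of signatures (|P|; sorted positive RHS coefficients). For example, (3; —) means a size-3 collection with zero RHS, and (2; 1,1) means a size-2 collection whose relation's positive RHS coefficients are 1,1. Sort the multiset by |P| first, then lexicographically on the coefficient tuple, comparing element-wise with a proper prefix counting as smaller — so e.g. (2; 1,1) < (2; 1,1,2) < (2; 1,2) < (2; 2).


The 22 primitive collections of Σ (r=10, n=3):

  {1,2}:  v_{1} + v_{2} = 0  →  sig = (2; —)
  {3,9}:  v_{3} + v_{9} = 0  →  sig = (2; —)
  {7,8}:  v_{7} + v_{8} = 0  →  sig = (2; —)
  {0,7}:  v_{0} + v_{7} = v_{3}  →  sig = (2; 1)
  {0,9}:  v_{0} + v_{9} = v_{8}  →  sig = (2; 1)
  {1,8}:  v_{1} + v_{8} = v_{6}  →  sig = (2; 1)
  {2,6}:  v_{2} + v_{6} = v_{8}  →  sig = (2; 1)
  {3,8}:  v_{3} + v_{8} = v_{0}  →  sig = (2; 1)
  {4,7}:  v_{4} + v_{7} = v_{6}  →  sig = (2; 1)
  {6,7}:  v_{6} + v_{7} = v_{1}  →  sig = (2; 1)
  {6,8}:  v_{6} + v_{8} = v_{4}  →  sig = (2; 1)
  {1,5}:  v_{1} + v_{5} = v_{0} + v_{3}  →  sig = (2; 1,1)
  {3,4}:  v_{3} + v_{4} = v_{0} + v_{6}  →  sig = (2; 1,1)
  {3,6}:  v_{3} + v_{6} = v_{0} + v_{1}  →  sig = (2; 1,1)
  {5,9}:  v_{5} + v_{9} = v_{0} + v_{2}  →  sig = (2; 1,1)
  {4,5}:  v_{4} + v_{5} = 2·v_{0} + v_{8}  →  sig = (2; 1,2)
  {5,7}:  v_{5} + v_{7} = v_{2} + 2·v_{3}  →  sig = (2; 1,2)
  {5,8}:  v_{5} + v_{8} = 2·v_{0} + v_{2}  →  sig = (2; 1,2)
  {1,4}:  v_{1} + v_{4} = 2·v_{6}  →  sig = (2; 2)
  {2,4}:  v_{2} + v_{4} = 2·v_{8}  →  sig = (2; 2)
  {5,6}:  v_{5} + v_{6} = 2·v_{0}  →  sig = (2; 2)
  {0,2,3}:  v_{0} + v_{2} + v_{3} = v_{5}  →  sig = (3; 1)

Hence PRS(X_Σ) =
    (2; —)
    (2; —)
    (2; —)
    (2; 1)
    (2; 1)
    (2; 1)
    (2; 1)
    (2; 1)
    (2; 1)
    (2; 1)
    (2; 1)
    (2; 1,1)
    (2; 1,1)
    (2; 1,1)
    (2; 1,1)
    (2; 1,2)
    (2; 1,2)
    (2; 1,2)
    (2; 2)
    (2; 2)
    (2; 2)
    (3; 1)


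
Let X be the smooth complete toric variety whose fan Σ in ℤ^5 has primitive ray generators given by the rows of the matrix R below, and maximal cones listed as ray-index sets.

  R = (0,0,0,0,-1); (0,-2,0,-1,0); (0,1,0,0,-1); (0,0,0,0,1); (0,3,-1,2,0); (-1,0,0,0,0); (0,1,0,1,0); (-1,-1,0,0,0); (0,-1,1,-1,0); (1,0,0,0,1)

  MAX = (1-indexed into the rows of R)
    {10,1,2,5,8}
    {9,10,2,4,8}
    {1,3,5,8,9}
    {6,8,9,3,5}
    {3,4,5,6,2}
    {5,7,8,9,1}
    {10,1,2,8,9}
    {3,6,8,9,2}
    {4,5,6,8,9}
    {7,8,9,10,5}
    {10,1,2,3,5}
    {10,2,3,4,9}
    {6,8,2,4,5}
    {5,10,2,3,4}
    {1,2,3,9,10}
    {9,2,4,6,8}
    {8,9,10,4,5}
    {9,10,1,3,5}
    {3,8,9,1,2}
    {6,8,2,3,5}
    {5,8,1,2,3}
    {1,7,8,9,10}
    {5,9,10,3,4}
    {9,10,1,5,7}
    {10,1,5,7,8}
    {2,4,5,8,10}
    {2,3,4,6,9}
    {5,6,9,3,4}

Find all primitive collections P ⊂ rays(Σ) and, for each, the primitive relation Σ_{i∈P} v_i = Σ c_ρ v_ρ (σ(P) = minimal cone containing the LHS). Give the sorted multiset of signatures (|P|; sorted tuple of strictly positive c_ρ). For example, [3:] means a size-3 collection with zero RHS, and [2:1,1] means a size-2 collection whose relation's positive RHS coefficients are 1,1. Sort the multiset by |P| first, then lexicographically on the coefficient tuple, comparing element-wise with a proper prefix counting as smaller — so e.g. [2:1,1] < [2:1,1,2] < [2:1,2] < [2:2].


Primitive collections (11):

  • {1,4}:  v_{1} + v_{4} = 0  →  sig = [2:]
  • {6,10}:  v_{6} + v_{10} = v_{4}  →  sig = [2:1]
  • {1,6}:  v_{1} + v_{6} = v_{3} + v_{8}  →  sig = [2:1,1]
  • {2,7}:  v_{2} + v_{7} = v_{1} + v_{8} + v_{10}  →  sig = [2:1,1,1]
  • {3,7}:  v_{3} + v_{7} = v_{1} + v_{5} + v_{9}  →  sig = [2:1,1,1]
  • {6,7}:  v_{6} + v_{7} = v_{5} + v_{8} + v_{9}  →  sig = [2:1,1,1]
  • {4,7}:  v_{4} + v_{7} = v_{5} + v_{8} + v_{9} + v_{10}  →  sig = [2:1,1,1,1]
  • {2,5,9}:  v_{2} + v_{5} + v_{9} = 0  →  sig = [3:]
  • {3,8,10}:  v_{3} + v_{8} + v_{10} = 0  →  sig = [3:]
  • {3,4,8}:  v_{3} + v_{4} + v_{8} = v_{6}  →  sig = [3:1]
  • {1,5,8,9,10}:  v_{1} + v_{5} + v_{8} + v_{9} + v_{10} = v_{7}  →  sig = [5:1]

Signatures (|P|; sorted positive RHS coefficients), sorted:
{ [2:],  [2:1],  [2:1,1],  [2:1,1,1] ×3,  [2:1,1,1,1],  [3:] ×2,  [3:1],  [5:1] }


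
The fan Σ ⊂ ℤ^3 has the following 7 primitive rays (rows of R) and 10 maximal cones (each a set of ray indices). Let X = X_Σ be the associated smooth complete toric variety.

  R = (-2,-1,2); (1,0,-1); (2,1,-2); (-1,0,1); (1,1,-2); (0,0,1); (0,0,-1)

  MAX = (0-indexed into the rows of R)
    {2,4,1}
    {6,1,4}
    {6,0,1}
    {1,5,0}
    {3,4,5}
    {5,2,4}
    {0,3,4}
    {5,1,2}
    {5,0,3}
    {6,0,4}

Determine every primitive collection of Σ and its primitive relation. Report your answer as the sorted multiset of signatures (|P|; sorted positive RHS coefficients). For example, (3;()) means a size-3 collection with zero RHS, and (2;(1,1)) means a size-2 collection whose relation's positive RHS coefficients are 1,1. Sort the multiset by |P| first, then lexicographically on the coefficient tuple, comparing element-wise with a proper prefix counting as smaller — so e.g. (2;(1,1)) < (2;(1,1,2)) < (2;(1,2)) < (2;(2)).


9 minimal non-faces of Δ(Σ) (on 7 rays):

  {0,2}:  v_{0} + v_{2} = 0  →  sig = (2;())
  {1,3}:  v_{1} + v_{3} = 0  →  sig = (2;())
  {5,6}:  v_{5} + v_{6} = 0  →  sig = (2;())
  {2,3}:  v_{2} + v_{3} = v_{4} + v_{5}  →  sig = (2;(1,1))
  {2,6}:  v_{2} + v_{6} = v_{1} + v_{4}  →  sig = (2;(1,1))
  {3,6}:  v_{3} + v_{6} = v_{0} + v_{4}  →  sig = (2;(1,1))
  {0,1,4}:  v_{0} + v_{1} + v_{4} = v_{6}  →  sig = (3;(1))
  {0,4,5}:  v_{0} + v_{4} + v_{5} = v_{3}  →  sig = (3;(1))
  {1,4,5}:  v_{1} + v_{4} + v_{5} = v_{2}  →  sig = (3;(1))

so the primitive-relation signature multiset is
{ (2;()) ×3,  (2;(1,1)) ×3,  (3;(1)) ×3 }


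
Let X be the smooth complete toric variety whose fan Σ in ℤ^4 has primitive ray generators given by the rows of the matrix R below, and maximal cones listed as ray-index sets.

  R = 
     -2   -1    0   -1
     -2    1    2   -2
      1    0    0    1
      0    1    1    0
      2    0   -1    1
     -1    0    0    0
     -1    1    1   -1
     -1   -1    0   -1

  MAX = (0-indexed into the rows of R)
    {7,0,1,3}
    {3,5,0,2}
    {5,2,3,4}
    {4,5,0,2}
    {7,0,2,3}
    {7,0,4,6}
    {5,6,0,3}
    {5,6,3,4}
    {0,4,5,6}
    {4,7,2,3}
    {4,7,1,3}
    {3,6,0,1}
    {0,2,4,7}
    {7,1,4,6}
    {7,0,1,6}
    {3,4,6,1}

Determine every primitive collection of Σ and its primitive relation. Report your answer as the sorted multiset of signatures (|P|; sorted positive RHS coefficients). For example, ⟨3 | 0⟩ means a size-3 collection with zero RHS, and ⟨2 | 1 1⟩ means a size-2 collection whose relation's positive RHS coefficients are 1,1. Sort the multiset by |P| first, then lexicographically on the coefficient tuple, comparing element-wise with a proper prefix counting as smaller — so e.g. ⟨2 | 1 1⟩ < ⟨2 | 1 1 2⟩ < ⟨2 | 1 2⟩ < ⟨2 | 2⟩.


7 minimal non-faces of Δ(Σ) (on 8 rays):

  • {2,6}:  v_{2} + v_{6} = v_{3}  so sig = ⟨2 | 1⟩
  • {5,7}:  v_{5} + v_{7} = v_{0}  so sig = ⟨2 | 1⟩
  • {1,5}:  v_{1} + v_{5} = v_{0} + v_{3} + v_{6}  so sig = ⟨2 | 1 1 1⟩
  • {1,2}:  v_{1} + v_{2} = 2·v_{3} + v_{7}  so sig = ⟨2 | 1 2⟩
  • {0,3,4}:  v_{0} + v_{3} + v_{4} = 0  so sig = ⟨3 | 0⟩
  • {3,6,7}:  v_{3} + v_{6} + v_{7} = v_{1}  so sig = ⟨3 | 1⟩
  • {0,1,4}:  v_{0} + v_{1} + v_{4} = v_{6} + v_{7}  so sig = ⟨3 | 1 1⟩

Signatures (|P|; sorted positive RHS coefficients), sorted:
    ⟨2 | 1⟩
    ⟨2 | 1⟩
    ⟨2 | 1 1 1⟩
    ⟨2 | 1 2⟩
    ⟨3 | 0⟩
    ⟨3 | 1⟩
    ⟨3 | 1 1⟩


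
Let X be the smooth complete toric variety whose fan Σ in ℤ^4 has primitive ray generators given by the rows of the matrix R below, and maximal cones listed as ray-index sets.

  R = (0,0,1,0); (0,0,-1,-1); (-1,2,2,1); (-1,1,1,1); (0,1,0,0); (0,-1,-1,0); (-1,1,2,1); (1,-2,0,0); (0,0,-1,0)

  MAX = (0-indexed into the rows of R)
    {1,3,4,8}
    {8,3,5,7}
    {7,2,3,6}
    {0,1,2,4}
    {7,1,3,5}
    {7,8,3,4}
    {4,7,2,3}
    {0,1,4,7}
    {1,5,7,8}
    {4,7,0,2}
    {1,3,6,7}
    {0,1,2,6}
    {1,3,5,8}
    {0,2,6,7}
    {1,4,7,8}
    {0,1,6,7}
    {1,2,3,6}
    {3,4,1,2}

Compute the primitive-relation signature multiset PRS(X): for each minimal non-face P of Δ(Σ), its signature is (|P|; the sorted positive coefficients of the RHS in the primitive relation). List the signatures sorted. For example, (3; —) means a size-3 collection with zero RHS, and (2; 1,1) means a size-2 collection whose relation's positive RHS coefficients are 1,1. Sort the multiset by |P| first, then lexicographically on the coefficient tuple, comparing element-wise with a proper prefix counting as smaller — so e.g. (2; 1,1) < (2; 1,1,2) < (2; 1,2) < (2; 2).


Minimal non-faces — 12 found among 9 rays, 18 max cones:

  P={0,8}:  v_{0} + v_{8} = 0  ⟹  sig = (2; —)
  P={0,3}:  v_{0} + v_{3} = v_{6}  ⟹  sig = (2; 1)
  P={2,5}:  v_{2} + v_{5} = v_{3}  ⟹  sig = (2; 1)
  P={4,5}:  v_{4} + v_{5} = v_{8}  ⟹  sig = (2; 1)
  P={4,6}:  v_{4} + v_{6} = v_{2}  ⟹  sig = (2; 1)
  P={6,8}:  v_{6} + v_{8} = v_{3}  ⟹  sig = (2; 1)
  P={2,8}:  v_{2} + v_{8} = v_{3} + v_{4}  ⟹  sig = (2; 1,1)
  P={0,5}:  v_{0} + v_{5} = v_{1} + v_{3} + v_{7}  ⟹  sig = (2; 1,1,1)
  P={5,6}:  v_{5} + v_{6} = v_{1} + 2·v_{3} + v_{7}  ⟹  sig = (2; 1,1,2)
  P={1,2,7}:  v_{1} + v_{2} + v_{7} = v_{0}  ⟹  sig = (3; 1)
  P={1,3,4,7}:  v_{1} + v_{3} + v_{4} + v_{7} = 0  ⟹  sig = (4; —)
  P={1,3,7,8}:  v_{1} + v_{3} + v_{7} + v_{8} = v_{5}  ⟹  sig = (4; 1)

Sorted signature multiset PRS(X):
    |P|=2: 9 collections, coeffs (), (1), (1), (1), (1), (1), (1,1), (1,1,1), (1,1,2)
    |P|=3: 1 collection, coeffs (1)
    |P|=4: 2 collections, coeffs (), (1)


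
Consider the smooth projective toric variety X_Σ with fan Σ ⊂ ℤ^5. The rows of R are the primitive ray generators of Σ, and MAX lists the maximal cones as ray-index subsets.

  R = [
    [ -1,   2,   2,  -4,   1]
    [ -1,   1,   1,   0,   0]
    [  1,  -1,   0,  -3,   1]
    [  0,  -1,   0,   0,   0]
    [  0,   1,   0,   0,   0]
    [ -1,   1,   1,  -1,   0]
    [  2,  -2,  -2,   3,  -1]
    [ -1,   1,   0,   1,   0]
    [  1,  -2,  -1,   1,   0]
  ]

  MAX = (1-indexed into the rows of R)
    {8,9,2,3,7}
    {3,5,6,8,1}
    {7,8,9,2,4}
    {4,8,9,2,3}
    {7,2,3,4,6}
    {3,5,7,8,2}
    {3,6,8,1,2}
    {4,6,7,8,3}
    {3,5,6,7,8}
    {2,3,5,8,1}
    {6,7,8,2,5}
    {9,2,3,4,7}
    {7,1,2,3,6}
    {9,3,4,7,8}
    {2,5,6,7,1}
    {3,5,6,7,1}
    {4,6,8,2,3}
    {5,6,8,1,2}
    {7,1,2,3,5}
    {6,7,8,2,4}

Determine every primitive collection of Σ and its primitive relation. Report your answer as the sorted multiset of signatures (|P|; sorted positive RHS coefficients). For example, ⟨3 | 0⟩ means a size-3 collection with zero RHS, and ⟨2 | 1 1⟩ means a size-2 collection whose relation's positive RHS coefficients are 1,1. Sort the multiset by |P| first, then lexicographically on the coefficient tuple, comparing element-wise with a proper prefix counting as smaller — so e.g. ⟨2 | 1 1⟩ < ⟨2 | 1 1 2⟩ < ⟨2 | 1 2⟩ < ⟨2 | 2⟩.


Minimal non-faces — 9 found among 9 rays, 20 max cones:

  {4,5}:  v_{4} + v_{5} = 0 — sig = ⟨2 | 0⟩
  {6,9}:  v_{6} + v_{9} = v_{4} — sig = ⟨2 | 1⟩
  {1,9}:  v_{1} + v_{9} = v_{2} + v_{3} — sig = ⟨2 | 1 1⟩
  {1,4}:  v_{1} + v_{4} = v_{2} + v_{3} + v_{6} — sig = ⟨2 | 1 1 1⟩
  {5,9}:  v_{5} + v_{9} = v_{2} + v_{3} + v_{7} + v_{8} — sig = ⟨2 | 1 1 1 1⟩
  {1,7,8}:  v_{1} + v_{7} + v_{8} = v_{5} — sig = ⟨3 | 1⟩
  {2,3,5,6}:  v_{2} + v_{3} + v_{5} + v_{6} = v_{1} — sig = ⟨4 | 1⟩
  {2,3,6,7,8}:  v_{2} + v_{3} + v_{6} + v_{7} + v_{8} = 0 — sig = ⟨5 | 0⟩
  {2,3,4,7,8}:  v_{2} + v_{3} + v_{4} + v_{7} + v_{8} = v_{9} — sig = ⟨5 | 1⟩

Signatures (|P|; sorted positive RHS coefficients), sorted:
[⟨2 | 0⟩, ⟨2 | 1⟩, ⟨2 | 1 1⟩, ⟨2 | 1 1 1⟩, ⟨2 | 1 1 1 1⟩, ⟨3 | 1⟩, ⟨4 | 1⟩, ⟨5 | 0⟩, ⟨5 | 1⟩]
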